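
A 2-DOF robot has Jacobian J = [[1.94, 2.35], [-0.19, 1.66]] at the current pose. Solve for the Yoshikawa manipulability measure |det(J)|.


det(J) = 1.94*1.66 - (2.35)*(-0.19) = 3.6669
|det(J)| = 3.6669

3.6669


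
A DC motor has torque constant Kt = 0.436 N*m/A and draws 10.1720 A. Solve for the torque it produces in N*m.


tau = Kt * I = 0.436*10.1720 = 4.4350

4.4350 N*m


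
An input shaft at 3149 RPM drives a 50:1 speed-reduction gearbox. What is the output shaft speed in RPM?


omega_out = omega_in / N = 3149 / 50 = 62.9800

62.9800 RPM


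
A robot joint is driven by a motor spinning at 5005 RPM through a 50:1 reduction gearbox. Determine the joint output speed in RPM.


omega_joint = omega_motor / N = 5005 / 50 = 100.1000

100.1000 RPM


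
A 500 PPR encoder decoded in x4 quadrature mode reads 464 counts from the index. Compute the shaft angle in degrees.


angle = counts * 360 / (PPR*4) = 464 * 360 / 2000 = 83.5200

83.5200 degrees


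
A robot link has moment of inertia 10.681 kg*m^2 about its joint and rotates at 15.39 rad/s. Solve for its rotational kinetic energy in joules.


KE = (1/2)*I*omega^2 = 0.5*10.681*15.39^2 = 1264.9086

1264.9086 J


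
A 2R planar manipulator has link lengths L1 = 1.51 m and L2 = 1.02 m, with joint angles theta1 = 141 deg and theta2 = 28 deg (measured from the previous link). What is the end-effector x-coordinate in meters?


x = L1*cos(th1) + L2*cos(th1+th2) = 1.51*cos(141 deg) + 1.02*cos(169 deg) = -2.1748

-2.1748 m


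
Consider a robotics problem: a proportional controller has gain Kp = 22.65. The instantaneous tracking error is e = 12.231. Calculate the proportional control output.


u_P = Kp * e = 22.65 * 12.231 = 277.0322

277.0322


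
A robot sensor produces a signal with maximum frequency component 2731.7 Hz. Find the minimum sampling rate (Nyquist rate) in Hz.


f_s,min = 2*f_max = 2*2731.7 = 5463.4000

5463.4000 Hz


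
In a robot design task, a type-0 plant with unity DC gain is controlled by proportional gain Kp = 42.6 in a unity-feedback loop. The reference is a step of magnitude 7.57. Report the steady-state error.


e_ss = R/(1 + Kp) = 7.57/(1 + 42.6) = 7.57/43.6000 = 0.1736

0.1736


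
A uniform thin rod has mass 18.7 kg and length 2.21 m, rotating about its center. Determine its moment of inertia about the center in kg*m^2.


I = (1/12)*m*L^2 = (1/12)*18.7*2.21^2 = 7.6111

7.6111 kg*m^2


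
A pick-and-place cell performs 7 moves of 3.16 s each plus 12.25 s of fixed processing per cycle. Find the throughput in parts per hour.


T_cycle = 7*3.16 + 12.25 = 34.3700 s
rate = 3600/T = 104.7425

104.7425 parts/hour


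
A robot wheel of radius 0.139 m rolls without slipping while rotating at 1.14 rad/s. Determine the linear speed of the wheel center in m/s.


v = omega * r = 1.14 * 0.139 = 0.1585

0.1585 m/s


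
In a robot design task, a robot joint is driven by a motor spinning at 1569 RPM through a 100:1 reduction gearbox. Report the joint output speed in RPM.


omega_joint = omega_motor / N = 1569 / 100 = 15.6900

15.6900 RPM


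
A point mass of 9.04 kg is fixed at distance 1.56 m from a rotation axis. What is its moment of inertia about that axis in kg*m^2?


I = m*r^2 = 9.04*1.56^2 = 21.9997

21.9997 kg*m^2


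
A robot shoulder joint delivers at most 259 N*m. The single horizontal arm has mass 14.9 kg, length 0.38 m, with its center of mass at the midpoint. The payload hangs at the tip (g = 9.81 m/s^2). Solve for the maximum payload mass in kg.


tau_arm = m_arm*g*(L/2) = 14.9*9.81*0.38/2 = 27.7721 N*m
tau_payload = tau_max - tau_arm = 259 - 27.7721 = 231.2279
m_payload = tau_payload / (g*L) = 231.2279 / (9.81*0.38) = 62.0280

62.0280 kg


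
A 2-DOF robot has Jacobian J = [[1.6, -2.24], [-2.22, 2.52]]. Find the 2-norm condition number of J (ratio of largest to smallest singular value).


JJ^T eigenvalues: trace(JJ^T) = 18.8564, det(JJ^T) = det(J)^2 = 0.88510464
s_max^2 = (18.8564 + sqrt(352.02340240))/2 = 18.80934335
s_min^2 = (18.8564 - sqrt(352.02340240))/2 = 0.04705665
kappa = s_max/s_min = sqrt(18.80934335/0.04705665) = 19.9929

19.9929


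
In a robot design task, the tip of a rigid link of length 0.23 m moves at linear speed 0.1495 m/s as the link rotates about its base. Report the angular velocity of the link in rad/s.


omega = v / L = 0.1495 / 0.23 = 0.6500

0.6500 rad/s


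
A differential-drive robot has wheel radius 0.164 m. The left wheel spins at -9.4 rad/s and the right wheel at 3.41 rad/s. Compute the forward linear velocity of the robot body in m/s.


v = r*(wR + wL)/2 = 0.164*(3.41 + -9.4)/2 = -0.4912

-0.4912 m/s


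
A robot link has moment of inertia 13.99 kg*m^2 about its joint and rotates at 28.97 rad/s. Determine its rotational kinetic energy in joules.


KE = (1/2)*I*omega^2 = 0.5*13.99*28.97^2 = 5870.6300

5870.6300 J


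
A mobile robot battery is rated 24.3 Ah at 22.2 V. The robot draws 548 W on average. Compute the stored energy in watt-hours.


E = capacity * V = 24.3*22.2 = 539.4600

539.4600 Wh


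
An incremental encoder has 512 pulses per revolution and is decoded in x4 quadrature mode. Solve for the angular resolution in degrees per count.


resolution = 360 / (PPR * 4) = 360 / 2048 = 0.1758

0.1758 degrees


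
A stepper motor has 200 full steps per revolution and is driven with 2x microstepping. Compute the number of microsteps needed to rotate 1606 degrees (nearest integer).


step_size = 360/(200*2) = 360/400 = 0.900000 deg
n = 1606/(360/400) = 1606*400/360 = 1784.4444 -> 1784

1784 steps


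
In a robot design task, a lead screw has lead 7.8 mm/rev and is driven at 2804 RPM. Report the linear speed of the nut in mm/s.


v = lead * (RPM/60) = 7.8*2804/60 = 364.5200

364.5200 mm/s


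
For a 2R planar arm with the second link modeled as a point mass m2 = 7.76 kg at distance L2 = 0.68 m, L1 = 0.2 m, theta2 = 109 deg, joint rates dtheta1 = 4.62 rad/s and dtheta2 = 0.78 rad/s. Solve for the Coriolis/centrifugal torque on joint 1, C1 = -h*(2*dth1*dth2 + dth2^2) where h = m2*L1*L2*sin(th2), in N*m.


h = m2*L1*L2*sin(th2) = 7.76*0.2*0.68*sin(109 deg) = 0.997862
C1 = -h*(2*4.62*0.78 + 0.78^2) = -0.997862*7.8156 = -7.7989

-7.7989 N*m


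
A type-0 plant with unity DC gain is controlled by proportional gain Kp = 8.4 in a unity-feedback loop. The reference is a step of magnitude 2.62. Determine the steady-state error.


e_ss = R/(1 + Kp) = 2.62/(1 + 8.4) = 2.62/9.4000 = 0.2787

0.2787


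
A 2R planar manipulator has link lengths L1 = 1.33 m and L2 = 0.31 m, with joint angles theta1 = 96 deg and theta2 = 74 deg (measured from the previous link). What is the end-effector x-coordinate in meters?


x = L1*cos(th1) + L2*cos(th1+th2) = 1.33*cos(96 deg) + 0.31*cos(170 deg) = -0.4443

-0.4443 m


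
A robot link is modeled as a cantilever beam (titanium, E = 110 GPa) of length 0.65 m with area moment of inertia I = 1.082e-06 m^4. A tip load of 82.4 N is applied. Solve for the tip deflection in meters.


delta = F*L^3/(3*E*I) = 82.4*0.65^3/(3*1.100e+11*1.082e-06)
      = 22.6291/357060 = 6.3376e-05

6.3376e-05 m


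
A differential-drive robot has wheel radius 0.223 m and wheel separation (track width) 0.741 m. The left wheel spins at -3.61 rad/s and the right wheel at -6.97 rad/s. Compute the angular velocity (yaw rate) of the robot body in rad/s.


omega = r*(wR - wL)/L = 0.223*(-6.97 - (-3.61))/0.741 = -1.0112

-1.0112 rad/s


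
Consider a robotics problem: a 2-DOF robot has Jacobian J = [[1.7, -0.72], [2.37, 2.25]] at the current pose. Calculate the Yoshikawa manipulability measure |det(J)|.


det(J) = 1.7*2.25 - (-0.72)*(2.37) = 5.5314
|det(J)| = 5.5314

5.5314


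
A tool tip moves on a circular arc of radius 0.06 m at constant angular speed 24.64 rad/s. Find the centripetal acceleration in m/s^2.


a_c = omega^2 * r = 24.64^2 * 0.06 = 36.4278

36.4278 m/s^2


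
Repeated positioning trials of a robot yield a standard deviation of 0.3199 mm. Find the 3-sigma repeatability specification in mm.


repeatability = 3*sigma = 3*0.3199 = 0.9597

0.9597 mm


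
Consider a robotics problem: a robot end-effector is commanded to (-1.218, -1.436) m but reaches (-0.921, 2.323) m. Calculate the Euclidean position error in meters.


dx = -0.921 - (-1.218) = 0.2970, dy = 2.323 - (-1.436) = 3.7590
err = sqrt(0.088209 + 14.130081) = 3.7707

3.7707 m


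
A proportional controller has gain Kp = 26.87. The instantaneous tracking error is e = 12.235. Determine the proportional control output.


u_P = Kp * e = 26.87 * 12.235 = 328.7545

328.7545


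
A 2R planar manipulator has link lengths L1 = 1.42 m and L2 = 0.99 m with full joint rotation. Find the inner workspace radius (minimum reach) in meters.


r_min = |L1 - L2| = |1.42 - 0.99| = 0.4300

0.4300 m


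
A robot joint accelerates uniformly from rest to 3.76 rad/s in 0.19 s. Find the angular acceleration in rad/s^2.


alpha = delta_omega / t = 3.76 / 0.19 = 19.7895

19.7895 rad/s^2


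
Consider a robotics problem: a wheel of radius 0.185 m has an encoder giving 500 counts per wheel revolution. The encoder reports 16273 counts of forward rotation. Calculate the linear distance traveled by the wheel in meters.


revs = 16273/500 = 32.546000
d = revs * 2*pi*r = 32.546000 * 2*pi*0.185 = 37.8311

37.8311 m


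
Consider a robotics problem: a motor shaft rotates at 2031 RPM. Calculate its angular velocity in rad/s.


omega = 2031 * 2*pi/60 = 212.6858

212.6858 rad/s


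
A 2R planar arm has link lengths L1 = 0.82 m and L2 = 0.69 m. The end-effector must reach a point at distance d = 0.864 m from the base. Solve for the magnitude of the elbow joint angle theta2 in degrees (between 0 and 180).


cos(th2) = (d^2 - L1^2 - L2^2)/(2*L1*L2) = (0.864^2 - 0.82^2 - 0.69^2)/(2*0.82*0.69) = -0.35525274
th2 = acos(-0.35525274) = 110.8089 deg

110.8089 degrees


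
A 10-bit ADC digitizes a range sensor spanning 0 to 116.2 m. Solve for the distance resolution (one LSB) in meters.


res = range / 2^n = 116.2/2^10 = 116.2/1024 = 0.1135

0.1135 m


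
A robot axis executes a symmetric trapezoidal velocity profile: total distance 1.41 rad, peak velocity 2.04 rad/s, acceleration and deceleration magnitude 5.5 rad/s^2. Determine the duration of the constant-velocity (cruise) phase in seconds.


t_acc = v/a = 0.370909 s, d_acc = v^2/(2a) = 0.378327 rad each
d_cruise = 1.41 - 2*0.378327 = 0.653346 rad
t_cruise = d_cruise/v = 0.653346/2.04 = 0.3203

0.3203 s


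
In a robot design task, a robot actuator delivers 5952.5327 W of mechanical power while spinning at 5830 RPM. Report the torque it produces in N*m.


omega = 5830 * 2*pi/60 = 610.516172 rad/s
tau = P / omega = 5952.5327 / 610.516172 = 9.7500

9.7500 N*m


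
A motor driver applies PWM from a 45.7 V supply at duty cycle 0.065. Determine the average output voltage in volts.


V_avg = V_supply * D = 45.7*0.065 = 2.9705

2.9705 V


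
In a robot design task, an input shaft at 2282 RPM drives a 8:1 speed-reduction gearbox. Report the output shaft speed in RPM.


omega_out = omega_in / N = 2282 / 8 = 285.2500

285.2500 RPM


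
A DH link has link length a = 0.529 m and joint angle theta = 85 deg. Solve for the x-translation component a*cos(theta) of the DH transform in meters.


a*cos(theta) = 0.529*cos(85 deg) = 0.0461

0.0461 m


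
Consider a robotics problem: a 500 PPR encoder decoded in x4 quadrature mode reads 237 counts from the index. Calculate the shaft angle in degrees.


angle = counts * 360 / (PPR*4) = 237 * 360 / 2000 = 42.6600

42.6600 degrees


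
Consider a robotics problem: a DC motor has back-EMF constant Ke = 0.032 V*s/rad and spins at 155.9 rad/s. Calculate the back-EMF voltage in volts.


V_emf = Ke * omega = 0.032*155.9 = 4.9888

4.9888 V


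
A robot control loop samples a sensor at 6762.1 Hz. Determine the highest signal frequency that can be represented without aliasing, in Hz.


f_max = f_s/2 = 6762.1/2 = 3381.0500

3381.0500 Hz


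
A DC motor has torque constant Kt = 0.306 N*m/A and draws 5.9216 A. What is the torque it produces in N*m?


tau = Kt * I = 0.306*5.9216 = 1.8120

1.8120 N*m


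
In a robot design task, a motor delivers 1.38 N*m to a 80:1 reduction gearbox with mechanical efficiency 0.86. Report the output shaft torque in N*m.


tau_out = tau_in * N * eta = 1.38 * 80 * 0.86 = 94.9440

94.9440 N*m


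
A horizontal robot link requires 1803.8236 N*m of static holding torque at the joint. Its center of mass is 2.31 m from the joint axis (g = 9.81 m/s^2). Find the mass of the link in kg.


m = tau / (g*L) = 1803.8236 / (9.81 * 2.31) = 79.6000

79.6000 kg


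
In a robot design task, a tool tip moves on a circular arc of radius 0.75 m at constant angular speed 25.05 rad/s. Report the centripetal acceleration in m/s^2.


a_c = omega^2 * r = 25.05^2 * 0.75 = 470.6269

470.6269 m/s^2


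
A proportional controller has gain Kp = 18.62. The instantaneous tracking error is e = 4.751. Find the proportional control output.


u_P = Kp * e = 18.62 * 4.751 = 88.4636

88.4636


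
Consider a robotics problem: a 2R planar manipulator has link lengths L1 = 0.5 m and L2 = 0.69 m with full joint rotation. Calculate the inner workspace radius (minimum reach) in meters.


r_min = |L1 - L2| = |0.5 - 0.69| = 0.1900

0.1900 m


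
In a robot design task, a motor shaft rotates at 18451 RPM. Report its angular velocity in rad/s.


omega = 18451 * 2*pi/60 = 1932.1842

1932.1842 rad/s


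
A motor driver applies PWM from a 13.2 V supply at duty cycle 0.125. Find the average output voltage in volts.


V_avg = V_supply * D = 13.2*0.125 = 1.6500

1.6500 V


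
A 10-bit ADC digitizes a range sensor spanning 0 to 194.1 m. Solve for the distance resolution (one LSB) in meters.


res = range / 2^n = 194.1/2^10 = 194.1/1024 = 0.1896

0.1896 m


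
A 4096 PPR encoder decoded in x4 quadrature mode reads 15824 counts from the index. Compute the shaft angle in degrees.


angle = counts * 360 / (PPR*4) = 15824 * 360 / 16384 = 347.6953

347.6953 degrees


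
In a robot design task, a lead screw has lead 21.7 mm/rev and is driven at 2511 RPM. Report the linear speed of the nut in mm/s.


v = lead * (RPM/60) = 21.7*2511/60 = 908.1450

908.1450 mm/s


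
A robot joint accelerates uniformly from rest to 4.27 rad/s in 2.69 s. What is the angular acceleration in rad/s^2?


alpha = delta_omega / t = 4.27 / 2.69 = 1.5874

1.5874 rad/s^2


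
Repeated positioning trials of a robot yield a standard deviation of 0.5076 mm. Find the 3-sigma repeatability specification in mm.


repeatability = 3*sigma = 3*0.5076 = 1.5228

1.5228 mm


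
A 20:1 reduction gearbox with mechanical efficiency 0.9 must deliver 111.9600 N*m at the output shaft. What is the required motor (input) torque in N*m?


tau_in = tau_out / (N * eta) = 111.9600 / (20 * 0.9) = 6.2200

6.2200 N*m


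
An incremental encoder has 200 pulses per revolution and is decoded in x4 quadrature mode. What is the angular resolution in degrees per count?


resolution = 360 / (PPR * 4) = 360 / 800 = 0.4500

0.4500 degrees


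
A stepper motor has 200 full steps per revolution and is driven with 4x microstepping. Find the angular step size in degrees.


step = 360/(200*4) = 360/800 = 0.4500

0.4500 degrees


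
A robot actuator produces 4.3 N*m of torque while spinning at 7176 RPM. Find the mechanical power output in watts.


omega = 7176 * 2*pi/60 = 751.468963 rad/s
P = tau * omega = 4.3 * 751.468963 = 3231.3165

3231.3165 W


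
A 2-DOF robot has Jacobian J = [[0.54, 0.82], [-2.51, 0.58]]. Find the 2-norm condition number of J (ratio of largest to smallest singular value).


JJ^T eigenvalues: trace(JJ^T) = 7.6005, det(JJ^T) = det(J)^2 = 5.62353796
s_max^2 = (7.6005 + sqrt(35.27344841))/2 = 6.76982271
s_min^2 = (7.6005 - sqrt(35.27344841))/2 = 0.83067729
kappa = s_max/s_min = sqrt(6.76982271/0.83067729) = 2.8548

2.8548


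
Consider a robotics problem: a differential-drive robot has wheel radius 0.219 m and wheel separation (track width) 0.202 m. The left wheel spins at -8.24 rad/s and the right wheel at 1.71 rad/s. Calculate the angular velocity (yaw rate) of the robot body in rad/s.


omega = r*(wR - wL)/L = 0.219*(1.71 - (-8.24))/0.202 = 10.7874

10.7874 rad/s


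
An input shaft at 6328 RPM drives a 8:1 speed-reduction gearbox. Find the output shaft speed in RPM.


omega_out = omega_in / N = 6328 / 8 = 791.0000

791.0000 RPM


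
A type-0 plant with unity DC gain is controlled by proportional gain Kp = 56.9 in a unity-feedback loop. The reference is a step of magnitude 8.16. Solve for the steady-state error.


e_ss = R/(1 + Kp) = 8.16/(1 + 56.9) = 8.16/57.9000 = 0.1409

0.1409


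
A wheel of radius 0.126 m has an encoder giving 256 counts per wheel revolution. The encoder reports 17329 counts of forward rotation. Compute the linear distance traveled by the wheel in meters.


revs = 17329/256 = 67.691406
d = revs * 2*pi*r = 67.691406 * 2*pi*0.126 = 53.5900

53.5900 m


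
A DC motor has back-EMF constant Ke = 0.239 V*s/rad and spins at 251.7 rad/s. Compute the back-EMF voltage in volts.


V_emf = Ke * omega = 0.239*251.7 = 60.1563

60.1563 V


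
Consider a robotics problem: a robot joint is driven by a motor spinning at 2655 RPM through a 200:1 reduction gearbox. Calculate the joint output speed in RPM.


omega_joint = omega_motor / N = 2655 / 200 = 13.2750

13.2750 RPM


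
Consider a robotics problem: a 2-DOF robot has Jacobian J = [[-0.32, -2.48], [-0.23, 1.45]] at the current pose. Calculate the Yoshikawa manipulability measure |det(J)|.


det(J) = -0.32*1.45 - (-2.48)*(-0.23) = -1.0344
|det(J)| = 1.0344

1.0344


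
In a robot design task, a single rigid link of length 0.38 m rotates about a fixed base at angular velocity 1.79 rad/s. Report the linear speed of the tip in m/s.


v = L*omega = 0.38 * 1.79 = 0.6802

0.6802 m/s


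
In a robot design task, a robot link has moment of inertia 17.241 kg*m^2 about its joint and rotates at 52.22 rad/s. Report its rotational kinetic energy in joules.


KE = (1/2)*I*omega^2 = 0.5*17.241*52.22^2 = 23507.4863

23507.4863 J


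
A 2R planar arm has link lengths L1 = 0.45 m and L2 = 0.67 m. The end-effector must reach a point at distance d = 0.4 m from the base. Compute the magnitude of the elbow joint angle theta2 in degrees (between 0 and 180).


cos(th2) = (d^2 - L1^2 - L2^2)/(2*L1*L2) = (0.4^2 - 0.45^2 - 0.67^2)/(2*0.45*0.67) = -0.81492537
th2 = acos(-0.81492537) = 144.5800 deg

144.5800 degrees


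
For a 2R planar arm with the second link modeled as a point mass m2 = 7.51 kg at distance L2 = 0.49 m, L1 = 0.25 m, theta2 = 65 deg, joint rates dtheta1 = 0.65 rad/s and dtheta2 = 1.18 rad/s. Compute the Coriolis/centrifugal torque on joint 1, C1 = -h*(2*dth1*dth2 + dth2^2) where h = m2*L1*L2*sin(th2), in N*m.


h = m2*L1*L2*sin(th2) = 7.51*0.25*0.49*sin(65 deg) = 0.833781
C1 = -h*(2*0.65*1.18 + 1.18^2) = -0.833781*2.9264 = -2.4400

-2.4400 N*m


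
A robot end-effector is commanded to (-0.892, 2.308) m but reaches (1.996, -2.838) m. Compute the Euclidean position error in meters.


dx = 1.996 - (-0.892) = 2.8880, dy = -2.838 - (2.308) = -5.1460
err = sqrt(8.340544 + 26.481316) = 5.9010

5.9010 m


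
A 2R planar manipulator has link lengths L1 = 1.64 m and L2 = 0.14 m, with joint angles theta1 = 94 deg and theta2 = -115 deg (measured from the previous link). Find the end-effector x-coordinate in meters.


x = L1*cos(th1) + L2*cos(th1+th2) = 1.64*cos(94 deg) + 0.14*cos(-21 deg) = 0.0163

0.0163 m


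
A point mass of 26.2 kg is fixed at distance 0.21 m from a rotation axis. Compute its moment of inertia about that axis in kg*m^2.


I = m*r^2 = 26.2*0.21^2 = 1.1554

1.1554 kg*m^2


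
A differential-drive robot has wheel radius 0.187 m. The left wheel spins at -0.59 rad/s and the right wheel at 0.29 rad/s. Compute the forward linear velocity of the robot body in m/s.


v = r*(wR + wL)/2 = 0.187*(0.29 + -0.59)/2 = -0.0280

-0.0280 m/s


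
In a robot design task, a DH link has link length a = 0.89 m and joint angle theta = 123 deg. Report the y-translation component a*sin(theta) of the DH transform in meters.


a*sin(theta) = 0.89*sin(123 deg) = 0.7464

0.7464 m


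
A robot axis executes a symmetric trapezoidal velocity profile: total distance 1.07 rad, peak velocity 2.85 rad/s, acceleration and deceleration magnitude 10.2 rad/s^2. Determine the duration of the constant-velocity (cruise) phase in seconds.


t_acc = v/a = 0.279412 s, d_acc = v^2/(2a) = 0.398162 rad each
d_cruise = 1.07 - 2*0.398162 = 0.273676 rad
t_cruise = d_cruise/v = 0.273676/2.85 = 0.0960

0.0960 s


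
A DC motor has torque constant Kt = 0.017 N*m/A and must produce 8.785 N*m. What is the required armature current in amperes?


I = tau / Kt = 8.785/0.017 = 516.7647

516.7647 A


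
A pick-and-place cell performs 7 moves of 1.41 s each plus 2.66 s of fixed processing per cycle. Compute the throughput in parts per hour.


T_cycle = 7*1.41 + 2.66 = 12.5300 s
rate = 3600/T = 287.3105

287.3105 parts/hour


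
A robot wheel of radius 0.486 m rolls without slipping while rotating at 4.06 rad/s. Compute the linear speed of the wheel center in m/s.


v = omega * r = 4.06 * 0.486 = 1.9732

1.9732 m/s


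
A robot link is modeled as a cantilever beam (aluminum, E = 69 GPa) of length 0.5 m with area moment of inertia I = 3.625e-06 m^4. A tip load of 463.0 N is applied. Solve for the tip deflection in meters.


delta = F*L^3/(3*E*I) = 463.0*0.5^3/(3*6.900e+10*3.625e-06)
      = 57.875/750375 = 7.7128e-05

7.7128e-05 m


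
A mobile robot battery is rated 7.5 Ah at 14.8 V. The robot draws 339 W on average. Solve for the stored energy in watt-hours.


E = capacity * V = 7.5*14.8 = 111.0000

111.0000 Wh


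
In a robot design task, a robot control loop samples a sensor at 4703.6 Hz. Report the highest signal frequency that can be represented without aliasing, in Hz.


f_max = f_s/2 = 4703.6/2 = 2351.8000

2351.8000 Hz


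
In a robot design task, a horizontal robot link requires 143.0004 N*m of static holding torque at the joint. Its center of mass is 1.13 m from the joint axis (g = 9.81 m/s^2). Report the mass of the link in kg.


m = tau / (g*L) = 143.0004 / (9.81 * 1.13) = 12.9000

12.9000 kg


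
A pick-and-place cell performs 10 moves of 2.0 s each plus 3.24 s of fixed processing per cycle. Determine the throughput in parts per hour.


T_cycle = 10*2.0 + 3.24 = 23.2400 s
rate = 3600/T = 154.9053

154.9053 parts/hour


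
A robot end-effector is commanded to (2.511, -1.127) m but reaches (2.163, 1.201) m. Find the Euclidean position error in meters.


dx = 2.163 - (2.511) = -0.3480, dy = 1.201 - (-1.127) = 2.3280
err = sqrt(0.121104 + 5.419584) = 2.3539

2.3539 m


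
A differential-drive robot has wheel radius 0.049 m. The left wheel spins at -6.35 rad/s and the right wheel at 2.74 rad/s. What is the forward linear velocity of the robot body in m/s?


v = r*(wR + wL)/2 = 0.049*(2.74 + -6.35)/2 = -0.0884

-0.0884 m/s


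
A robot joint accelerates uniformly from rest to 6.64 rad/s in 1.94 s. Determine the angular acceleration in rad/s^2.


alpha = delta_omega / t = 6.64 / 1.94 = 3.4227

3.4227 rad/s^2


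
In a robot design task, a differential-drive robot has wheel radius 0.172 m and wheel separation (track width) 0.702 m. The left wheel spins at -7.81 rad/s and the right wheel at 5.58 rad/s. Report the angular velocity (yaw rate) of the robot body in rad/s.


omega = r*(wR - wL)/L = 0.172*(5.58 - (-7.81))/0.702 = 3.2807

3.2807 rad/s


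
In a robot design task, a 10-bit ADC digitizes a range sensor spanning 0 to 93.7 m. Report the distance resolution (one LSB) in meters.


res = range / 2^n = 93.7/2^10 = 93.7/1024 = 0.0915

0.0915 m


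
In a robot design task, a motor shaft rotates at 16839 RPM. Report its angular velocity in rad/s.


omega = 16839 * 2*pi/60 = 1763.3760

1763.3760 rad/s


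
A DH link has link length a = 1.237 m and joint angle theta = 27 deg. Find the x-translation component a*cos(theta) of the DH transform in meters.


a*cos(theta) = 1.237*cos(27 deg) = 1.1022

1.1022 m


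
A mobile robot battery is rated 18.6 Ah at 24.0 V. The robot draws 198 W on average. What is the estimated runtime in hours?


E = 18.6*24.0 = 446.4000 Wh
t = E/P = 446.4000/198 = 2.2545

2.2545 hours


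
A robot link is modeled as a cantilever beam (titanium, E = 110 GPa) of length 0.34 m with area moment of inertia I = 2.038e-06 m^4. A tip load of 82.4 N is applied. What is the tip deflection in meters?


delta = F*L^3/(3*E*I) = 82.4*0.34^3/(3*1.100e+11*2.038e-06)
      = 3.2386496/672540 = 4.8155e-06

4.8155e-06 m


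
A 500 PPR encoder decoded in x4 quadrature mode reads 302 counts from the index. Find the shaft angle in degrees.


angle = counts * 360 / (PPR*4) = 302 * 360 / 2000 = 54.3600

54.3600 degrees


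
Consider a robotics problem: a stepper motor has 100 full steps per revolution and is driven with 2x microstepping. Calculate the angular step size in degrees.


step = 360/(100*2) = 360/200 = 1.8000

1.8000 degrees


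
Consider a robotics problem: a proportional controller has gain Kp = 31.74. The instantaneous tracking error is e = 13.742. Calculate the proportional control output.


u_P = Kp * e = 31.74 * 13.742 = 436.1711

436.1711


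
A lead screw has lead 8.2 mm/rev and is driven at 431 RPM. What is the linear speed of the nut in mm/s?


v = lead * (RPM/60) = 8.2*431/60 = 58.9033

58.9033 mm/s


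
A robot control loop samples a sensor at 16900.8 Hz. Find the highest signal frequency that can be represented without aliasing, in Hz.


f_max = f_s/2 = 16900.8/2 = 8450.4000

8450.4000 Hz


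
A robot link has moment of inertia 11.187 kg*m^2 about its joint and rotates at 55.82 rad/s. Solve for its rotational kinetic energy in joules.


KE = (1/2)*I*omega^2 = 0.5*11.187*55.82^2 = 17428.6323

17428.6323 J


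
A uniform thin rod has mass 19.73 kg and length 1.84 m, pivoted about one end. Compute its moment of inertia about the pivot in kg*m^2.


I = (1/3)*m*L^2 = (1/3)*19.73*1.84^2 = 22.2660

22.2660 kg*m^2


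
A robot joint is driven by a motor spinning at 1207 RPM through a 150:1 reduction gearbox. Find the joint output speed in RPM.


omega_joint = omega_motor / N = 1207 / 150 = 8.0467

8.0467 RPM


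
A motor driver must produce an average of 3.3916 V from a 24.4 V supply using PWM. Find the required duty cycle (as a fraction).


D = V_avg/V_supply = 3.3916/24.4 = 0.1390

0.1390


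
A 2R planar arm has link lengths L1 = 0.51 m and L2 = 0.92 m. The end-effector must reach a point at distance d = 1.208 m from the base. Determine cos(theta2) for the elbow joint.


cos(th2) = (d^2 - L1^2 - L2^2)/(2*L1*L2) = (1.208^2 - 0.51^2 - 0.92^2)/(2*0.51*0.92) = 0.3759

0.3759


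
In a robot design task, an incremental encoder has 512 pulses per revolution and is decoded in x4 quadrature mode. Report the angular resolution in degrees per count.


resolution = 360 / (PPR * 4) = 360 / 2048 = 0.1758

0.1758 degrees


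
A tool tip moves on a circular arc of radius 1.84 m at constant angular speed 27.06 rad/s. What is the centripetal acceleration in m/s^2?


a_c = omega^2 * r = 27.06^2 * 1.84 = 1347.3282

1347.3282 m/s^2


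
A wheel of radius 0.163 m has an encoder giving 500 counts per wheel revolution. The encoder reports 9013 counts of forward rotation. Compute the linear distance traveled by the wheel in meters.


revs = 9013/500 = 18.026000
d = revs * 2*pi*r = 18.026000 * 2*pi*0.163 = 18.4615

18.4615 m


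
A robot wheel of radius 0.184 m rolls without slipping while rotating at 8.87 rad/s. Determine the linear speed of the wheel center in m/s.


v = omega * r = 8.87 * 0.184 = 1.6321

1.6321 m/s


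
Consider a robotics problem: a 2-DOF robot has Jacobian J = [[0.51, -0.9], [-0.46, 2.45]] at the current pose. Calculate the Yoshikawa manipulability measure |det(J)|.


det(J) = 0.51*2.45 - (-0.9)*(-0.46) = 0.8355
|det(J)| = 0.8355

0.8355


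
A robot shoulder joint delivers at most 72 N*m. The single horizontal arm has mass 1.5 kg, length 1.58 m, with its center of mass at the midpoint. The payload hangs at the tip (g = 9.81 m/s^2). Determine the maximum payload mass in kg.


tau_arm = m_arm*g*(L/2) = 1.5*9.81*1.58/2 = 11.6249 N*m
tau_payload = tau_max - tau_arm = 72 - 11.6249 = 60.3751
m_payload = tau_payload / (g*L) = 60.3751 / (9.81*1.58) = 3.8952

3.8952 kg


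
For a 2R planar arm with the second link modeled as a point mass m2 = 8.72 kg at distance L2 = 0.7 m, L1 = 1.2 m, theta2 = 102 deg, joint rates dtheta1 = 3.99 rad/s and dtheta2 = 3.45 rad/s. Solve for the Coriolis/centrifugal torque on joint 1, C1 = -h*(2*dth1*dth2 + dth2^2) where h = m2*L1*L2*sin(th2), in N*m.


h = m2*L1*L2*sin(th2) = 8.72*1.2*0.7*sin(102 deg) = 7.164736
C1 = -h*(2*3.99*3.45 + 3.45^2) = -7.164736*39.4335 = -282.5306

-282.5306 N*m


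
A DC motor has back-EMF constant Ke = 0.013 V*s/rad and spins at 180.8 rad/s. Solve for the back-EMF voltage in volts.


V_emf = Ke * omega = 0.013*180.8 = 2.3504

2.3504 V


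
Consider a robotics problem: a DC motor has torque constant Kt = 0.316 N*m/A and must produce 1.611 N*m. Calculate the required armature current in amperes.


I = tau / Kt = 1.611/0.316 = 5.0981

5.0981 A


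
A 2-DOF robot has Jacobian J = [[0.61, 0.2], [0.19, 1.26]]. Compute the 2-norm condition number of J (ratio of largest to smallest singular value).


JJ^T eigenvalues: trace(JJ^T) = 2.0358, det(JJ^T) = det(J)^2 = 0.53377636
s_max^2 = (2.0358 + sqrt(2.00937620))/2 = 1.72666234
s_min^2 = (2.0358 - sqrt(2.00937620))/2 = 0.30913766
kappa = s_max/s_min = sqrt(1.72666234/0.30913766) = 2.3633

2.3633


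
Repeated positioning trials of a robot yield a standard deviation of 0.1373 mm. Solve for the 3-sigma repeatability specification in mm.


repeatability = 3*sigma = 3*0.1373 = 0.4119

0.4119 mm


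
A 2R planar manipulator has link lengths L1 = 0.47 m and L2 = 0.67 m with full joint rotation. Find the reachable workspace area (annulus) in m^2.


r_max = L1 + L2 = 1.1400, r_min = |L1 - L2| = 0.2000
A = pi*(r_max^2 - r_min^2) = pi*(1.2996 - 0.0400) = 3.9572

3.9572 m^2


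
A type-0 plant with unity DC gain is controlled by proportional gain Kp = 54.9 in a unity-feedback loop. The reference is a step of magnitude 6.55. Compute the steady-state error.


e_ss = R/(1 + Kp) = 6.55/(1 + 54.9) = 6.55/55.9000 = 0.1172

0.1172


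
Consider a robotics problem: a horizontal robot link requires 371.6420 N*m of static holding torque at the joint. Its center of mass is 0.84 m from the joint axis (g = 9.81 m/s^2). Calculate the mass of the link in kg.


m = tau / (g*L) = 371.6420 / (9.81 * 0.84) = 45.1000

45.1000 kg


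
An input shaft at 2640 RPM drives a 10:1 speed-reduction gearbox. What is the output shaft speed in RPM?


omega_out = omega_in / N = 2640 / 10 = 264.0000

264.0000 RPM


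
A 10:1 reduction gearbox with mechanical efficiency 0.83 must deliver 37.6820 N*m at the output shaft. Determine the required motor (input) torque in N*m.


tau_in = tau_out / (N * eta) = 37.6820 / (10 * 0.83) = 4.5400

4.5400 N*m


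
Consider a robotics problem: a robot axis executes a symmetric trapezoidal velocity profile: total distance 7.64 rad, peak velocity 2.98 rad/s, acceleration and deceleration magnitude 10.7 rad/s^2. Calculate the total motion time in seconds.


t_acc = v/a = 2.98/10.7 = 0.278505 s
d_acc = v^2/(2a) = 0.414972 rad (each ramp)
d_cruise = 7.64 - 2*0.414972 = 6.810056 rad
t_cruise = 6.810056/2.98 = 2.285254 s
t_total = 2*0.278505 + 2.285254 = 2.8423

2.8423 s


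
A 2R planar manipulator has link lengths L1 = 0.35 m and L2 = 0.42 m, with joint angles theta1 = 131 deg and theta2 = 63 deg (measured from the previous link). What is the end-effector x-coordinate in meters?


x = L1*cos(th1) + L2*cos(th1+th2) = 0.35*cos(131 deg) + 0.42*cos(194 deg) = -0.6371

-0.6371 m


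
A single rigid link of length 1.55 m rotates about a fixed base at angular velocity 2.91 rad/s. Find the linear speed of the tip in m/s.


v = L*omega = 1.55 * 2.91 = 4.5105

4.5105 m/s


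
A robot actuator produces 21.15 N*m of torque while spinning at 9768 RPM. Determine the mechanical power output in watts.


omega = 9768 * 2*pi/60 = 1022.902568 rad/s
P = tau * omega = 21.15 * 1022.902568 = 21634.3893

21634.3893 W


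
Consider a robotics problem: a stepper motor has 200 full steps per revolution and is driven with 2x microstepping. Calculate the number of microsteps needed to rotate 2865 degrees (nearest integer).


step_size = 360/(200*2) = 360/400 = 0.900000 deg
n = 2865/(360/400) = 2865*400/360 = 3183.3333 -> 3183

3183 steps


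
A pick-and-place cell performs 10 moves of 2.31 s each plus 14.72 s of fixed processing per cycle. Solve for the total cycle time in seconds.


T = 10*2.31 + 14.72 = 37.8200

37.8200 s


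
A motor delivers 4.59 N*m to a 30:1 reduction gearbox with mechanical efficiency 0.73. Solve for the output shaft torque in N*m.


tau_out = tau_in * N * eta = 4.59 * 30 * 0.73 = 100.5210

100.5210 N*m


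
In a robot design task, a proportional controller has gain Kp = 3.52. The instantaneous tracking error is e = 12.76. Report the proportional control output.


u_P = Kp * e = 3.52 * 12.76 = 44.9152

44.9152


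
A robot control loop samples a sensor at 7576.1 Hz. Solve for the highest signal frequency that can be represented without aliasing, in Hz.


f_max = f_s/2 = 7576.1/2 = 3788.0500

3788.0500 Hz


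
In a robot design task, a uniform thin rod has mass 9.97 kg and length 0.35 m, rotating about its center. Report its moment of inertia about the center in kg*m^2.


I = (1/12)*m*L^2 = (1/12)*9.97*0.35^2 = 0.1018

0.1018 kg*m^2


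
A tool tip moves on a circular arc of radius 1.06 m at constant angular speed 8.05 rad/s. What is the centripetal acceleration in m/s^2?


a_c = omega^2 * r = 8.05^2 * 1.06 = 68.6907

68.6907 m/s^2


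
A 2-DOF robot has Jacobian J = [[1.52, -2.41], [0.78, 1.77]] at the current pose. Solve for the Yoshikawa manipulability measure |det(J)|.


det(J) = 1.52*1.77 - (-2.41)*(0.78) = 4.5702
|det(J)| = 4.5702

4.5702


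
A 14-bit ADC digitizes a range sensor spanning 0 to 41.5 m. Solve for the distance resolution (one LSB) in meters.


res = range / 2^n = 41.5/2^14 = 41.5/16384 = 0.0025

0.0025 m


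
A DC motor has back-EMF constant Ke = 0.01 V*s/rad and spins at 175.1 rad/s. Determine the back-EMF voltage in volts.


V_emf = Ke * omega = 0.01*175.1 = 1.7510

1.7510 V


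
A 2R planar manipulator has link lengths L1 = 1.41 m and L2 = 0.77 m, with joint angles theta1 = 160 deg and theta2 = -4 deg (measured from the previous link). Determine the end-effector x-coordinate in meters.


x = L1*cos(th1) + L2*cos(th1+th2) = 1.41*cos(160 deg) + 0.77*cos(156 deg) = -2.0284

-2.0284 m


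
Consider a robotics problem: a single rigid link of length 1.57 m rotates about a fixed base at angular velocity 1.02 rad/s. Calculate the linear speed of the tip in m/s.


v = L*omega = 1.57 * 1.02 = 1.6014

1.6014 m/s


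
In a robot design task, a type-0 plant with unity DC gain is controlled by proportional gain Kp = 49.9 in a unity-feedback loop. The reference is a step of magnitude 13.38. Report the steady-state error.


e_ss = R/(1 + Kp) = 13.38/(1 + 49.9) = 13.38/50.9000 = 0.2629

0.2629


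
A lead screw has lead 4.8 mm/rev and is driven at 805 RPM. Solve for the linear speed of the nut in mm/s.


v = lead * (RPM/60) = 4.8*805/60 = 64.4000

64.4000 mm/s


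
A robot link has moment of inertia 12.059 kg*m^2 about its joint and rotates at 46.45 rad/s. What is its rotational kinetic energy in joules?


KE = (1/2)*I*omega^2 = 0.5*12.059*46.45^2 = 13009.2643

13009.2643 J


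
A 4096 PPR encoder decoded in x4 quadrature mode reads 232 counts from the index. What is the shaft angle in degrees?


angle = counts * 360 / (PPR*4) = 232 * 360 / 16384 = 5.0977

5.0977 degrees


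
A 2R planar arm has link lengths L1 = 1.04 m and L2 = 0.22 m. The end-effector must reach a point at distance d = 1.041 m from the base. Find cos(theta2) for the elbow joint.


cos(th2) = (d^2 - L1^2 - L2^2)/(2*L1*L2) = (1.041^2 - 1.04^2 - 0.22^2)/(2*1.04*0.22) = -0.1012

-0.1012


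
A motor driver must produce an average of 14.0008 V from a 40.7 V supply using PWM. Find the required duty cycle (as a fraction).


D = V_avg/V_supply = 14.0008/40.7 = 0.3440

0.3440


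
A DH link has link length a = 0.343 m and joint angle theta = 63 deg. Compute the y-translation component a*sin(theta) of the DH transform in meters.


a*sin(theta) = 0.343*sin(63 deg) = 0.3056

0.3056 m


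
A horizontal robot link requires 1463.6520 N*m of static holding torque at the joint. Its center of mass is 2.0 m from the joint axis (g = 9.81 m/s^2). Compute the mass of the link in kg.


m = tau / (g*L) = 1463.6520 / (9.81 * 2.0) = 74.6000

74.6000 kg


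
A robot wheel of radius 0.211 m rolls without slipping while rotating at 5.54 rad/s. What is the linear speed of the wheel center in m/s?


v = omega * r = 5.54 * 0.211 = 1.1689

1.1689 m/s


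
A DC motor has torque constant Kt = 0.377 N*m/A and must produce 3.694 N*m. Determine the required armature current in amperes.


I = tau / Kt = 3.694/0.377 = 9.7984

9.7984 A


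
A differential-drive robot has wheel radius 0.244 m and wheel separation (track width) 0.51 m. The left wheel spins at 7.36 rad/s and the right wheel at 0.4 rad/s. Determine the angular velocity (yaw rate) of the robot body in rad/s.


omega = r*(wR - wL)/L = 0.244*(0.4 - (7.36))/0.51 = -3.3299

-3.3299 rad/s


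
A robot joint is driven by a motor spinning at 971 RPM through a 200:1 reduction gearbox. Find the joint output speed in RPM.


omega_joint = omega_motor / N = 971 / 200 = 4.8550

4.8550 RPM


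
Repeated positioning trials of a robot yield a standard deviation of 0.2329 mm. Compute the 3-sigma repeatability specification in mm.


repeatability = 3*sigma = 3*0.2329 = 0.6987

0.6987 mm


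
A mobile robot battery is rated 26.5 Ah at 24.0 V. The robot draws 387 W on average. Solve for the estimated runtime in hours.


E = 26.5*24.0 = 636.0000 Wh
t = E/P = 636.0000/387 = 1.6434

1.6434 hours


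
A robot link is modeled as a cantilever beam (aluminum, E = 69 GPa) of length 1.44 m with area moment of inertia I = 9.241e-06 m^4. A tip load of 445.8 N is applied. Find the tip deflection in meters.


delta = F*L^3/(3*E*I) = 445.8*1.44^3/(3*6.900e+10*9.241e-06)
      = 1331.1516672/1912887 = 6.9589e-04

6.9589e-04 m


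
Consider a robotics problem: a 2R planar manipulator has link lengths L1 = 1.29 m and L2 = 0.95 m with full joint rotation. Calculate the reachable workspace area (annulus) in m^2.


r_max = L1 + L2 = 2.2400, r_min = |L1 - L2| = 0.3400
A = pi*(r_max^2 - r_min^2) = pi*(5.0176 - 0.1156) = 15.4001

15.4001 m^2


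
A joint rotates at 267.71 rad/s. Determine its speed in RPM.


RPM = 267.71 * 60/(2*pi) = 2556.4422

2556.4422 RPM


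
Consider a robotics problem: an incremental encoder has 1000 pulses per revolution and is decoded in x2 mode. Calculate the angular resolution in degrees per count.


resolution = 360 / (PPR * 2) = 360 / 2000 = 0.1800

0.1800 degrees


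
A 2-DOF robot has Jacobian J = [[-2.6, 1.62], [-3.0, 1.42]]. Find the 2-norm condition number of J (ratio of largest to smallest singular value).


JJ^T eigenvalues: trace(JJ^T) = 20.4008, det(JJ^T) = det(J)^2 = 1.36422400
s_max^2 = (20.4008 + sqrt(410.73574464))/2 = 20.33370825
s_min^2 = (20.4008 - sqrt(410.73574464))/2 = 0.06709175
kappa = s_max/s_min = sqrt(20.33370825/0.06709175) = 17.4090

17.4090
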